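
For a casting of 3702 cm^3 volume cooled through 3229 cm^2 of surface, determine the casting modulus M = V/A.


Formula: Casting Modulus M = V / A
M = 3702 cm^3 / 3229 cm^2 = 1.1465 cm

1.1465 cm


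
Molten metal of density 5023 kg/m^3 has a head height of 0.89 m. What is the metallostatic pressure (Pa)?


Formula: P = rho * g * h
rho * g = 5023 * 9.81 = 49275.63 N/m^3
P = 49275.63 * 0.89 = 43855.3107 Pa

Answer: 43855.3107 Pa


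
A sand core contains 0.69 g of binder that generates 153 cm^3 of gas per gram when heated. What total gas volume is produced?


Formula: V_gas = W_binder * gas_evolution_rate
V = 0.69 g * 153 cm^3/g = 105.5700 cm^3

Answer: 105.5700 cm^3


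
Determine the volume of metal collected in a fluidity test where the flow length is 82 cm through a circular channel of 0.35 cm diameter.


Formula: V = pi * (d/2)^2 * L  (cylinder volume)
Radius = 0.35/2 = 0.175 cm
V = pi * 0.175^2 * 82 = 7.8893 cm^3

Answer: 7.8893 cm^3


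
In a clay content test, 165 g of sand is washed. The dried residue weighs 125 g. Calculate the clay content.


Formula: Clay% = (W_total - W_washed) / W_total * 100
Clay mass = 165 - 125 = 40 g
Clay% = 40 / 165 * 100 = 24.2424%

Answer: 24.2424%


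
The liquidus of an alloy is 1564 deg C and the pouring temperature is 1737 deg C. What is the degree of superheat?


Formula: Superheat = T_pour - T_melt
Superheat = 1737 - 1564 = 173 deg C

173 deg C


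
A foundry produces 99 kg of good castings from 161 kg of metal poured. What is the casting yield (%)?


Formula: Casting Yield = (W_good / W_total) * 100
Yield = (99 kg / 161 kg) * 100 = 61.4907%

Final answer: 61.4907%


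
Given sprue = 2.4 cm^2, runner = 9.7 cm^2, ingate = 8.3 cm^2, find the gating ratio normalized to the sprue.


Sprue:Runner:Ingate = 1 : 9.7/2.4 : 8.3/2.4 = 1:4.04:3.46

Answer: 1:4.04:3.46


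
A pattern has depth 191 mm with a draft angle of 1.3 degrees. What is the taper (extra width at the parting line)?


Formula: taper = depth * tan(draft_angle)
tan(1.3 deg) = 0.0226932
taper = 191 mm * 0.0226932 = 4.3344 mm

4.3344 mm


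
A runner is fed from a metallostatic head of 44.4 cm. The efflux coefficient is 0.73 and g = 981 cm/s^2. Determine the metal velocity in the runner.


Formula: v = Cd * sqrt(2 * g * h)  (Torricelli with discharge coefficient)
2*g*h = 2 * 981 * 44.4 = 87112.8 cm^2/s^2
sqrt(87112.8) = 295.14878 cm/s
v = 0.73 * 295.14878 = 215.4586 cm/s

Answer: 215.4586 cm/s


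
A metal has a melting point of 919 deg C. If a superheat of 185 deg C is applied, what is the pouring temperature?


Formula: T_pour = T_melt + Superheat
T_pour = 919 + 185 = 1104 deg C

Final answer: 1104 deg C


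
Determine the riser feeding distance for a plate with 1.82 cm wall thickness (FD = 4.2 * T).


Formula: FD = 4.2 * T  (riser feeding-distance rule)
FD = 4.2 * 1.82 cm = 7.6440 cm


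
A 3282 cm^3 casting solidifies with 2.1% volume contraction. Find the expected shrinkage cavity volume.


Formula: V_shrink = V_casting * shrinkage_pct / 100
V_shrink = 3282 cm^3 * 2.1 / 100 = 68.9220 cm^3


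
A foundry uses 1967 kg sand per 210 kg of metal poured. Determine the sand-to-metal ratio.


Formula: Sand-to-Metal Ratio = W_sand / W_metal
Ratio = 1967 kg / 210 kg = 9.3667

Final answer: 9.3667


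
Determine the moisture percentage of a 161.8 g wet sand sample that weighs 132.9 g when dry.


Formula: MC = (W_wet - W_dry) / W_wet * 100
Water mass = 161.8 - 132.9 = 28.9 g
MC = 28.9 / 161.8 * 100 = 17.8616%

17.8616%


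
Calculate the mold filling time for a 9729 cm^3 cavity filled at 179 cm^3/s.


Formula: t_fill = V_mold / Q_flow
t = 9729 cm^3 / 179 cm^3/s = 54.3520 s

Answer: 54.3520 s


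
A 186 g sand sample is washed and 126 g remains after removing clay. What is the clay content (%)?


Formula: Clay% = (W_total - W_washed) / W_total * 100
Clay mass = 186 - 126 = 60 g
Clay% = 60 / 186 * 100 = 32.2581%


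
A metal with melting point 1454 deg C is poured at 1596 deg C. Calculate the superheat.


Formula: Superheat = T_pour - T_melt
Superheat = 1596 - 1454 = 142 deg C


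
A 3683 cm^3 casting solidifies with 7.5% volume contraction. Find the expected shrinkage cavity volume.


Formula: V_shrink = V_casting * shrinkage_pct / 100
V_shrink = 3683 cm^3 * 7.5 / 100 = 276.2250 cm^3

276.2250 cm^3


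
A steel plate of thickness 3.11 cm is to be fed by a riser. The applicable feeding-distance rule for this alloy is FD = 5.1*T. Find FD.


Formula: FD = 5.1 * T  (riser feeding-distance rule)
FD = 5.1 * 3.11 cm = 15.8610 cm


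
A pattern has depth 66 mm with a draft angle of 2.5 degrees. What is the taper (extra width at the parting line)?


Formula: taper = depth * tan(draft_angle)
tan(2.5 deg) = 0.0436609
taper = 66 mm * 0.0436609 = 2.8816 mm

Final answer: 2.8816 mm


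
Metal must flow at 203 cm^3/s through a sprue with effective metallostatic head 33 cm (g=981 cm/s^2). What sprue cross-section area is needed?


Formula: v = sqrt(2*g*h), A = Q/v
Velocity: v = sqrt(2 * 981 * 33) = sqrt(64746) = 254.4524 cm/s
Sprue area: A = Q / v = 203 / 254.4524 = 0.7978 cm^2

0.7978 cm^2


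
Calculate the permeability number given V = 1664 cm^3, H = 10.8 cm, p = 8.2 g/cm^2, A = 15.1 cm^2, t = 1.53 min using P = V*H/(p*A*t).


Formula: Permeability Number P = (V * H) / (p * A * t)
Numerator: V * H = 1664 * 10.8 = 17971.2
Denominator: p * A * t = 8.2 * 15.1 * 1.53 = 189.4446
P = 17971.2 / 189.4446 = 94.8626

Final answer: 94.8626


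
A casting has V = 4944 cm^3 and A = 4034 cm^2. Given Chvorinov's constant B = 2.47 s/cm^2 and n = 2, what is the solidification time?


Formula: t_s = B * (V/A)^n  (Chvorinov's rule, n=2)
Modulus M = V/A = 4944/4034 = 1.225583 cm
M^2 = 1.225583^2 = 1.502054 cm^2
t_s = 2.47 * 1.502054 = 3.7101 s

3.7101 s


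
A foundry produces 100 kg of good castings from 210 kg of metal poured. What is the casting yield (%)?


Formula: Casting Yield = (W_good / W_total) * 100
Yield = (100 kg / 210 kg) * 100 = 47.6190%

Final answer: 47.6190%


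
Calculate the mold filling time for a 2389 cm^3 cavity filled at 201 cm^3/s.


Formula: t_fill = V_mold / Q_flow
t = 2389 cm^3 / 201 cm^3/s = 11.8856 s


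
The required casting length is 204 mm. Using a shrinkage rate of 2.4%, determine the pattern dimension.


Formula: L_pattern = L_casting * (1 + shrinkage_rate/100)
Shrinkage factor = 1 + 2.4/100 = 1.024
L_pattern = 204 mm * 1.024 = 208.8960 mm

Final answer: 208.8960 mm


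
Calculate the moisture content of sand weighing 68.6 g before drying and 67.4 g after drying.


Formula: MC = (W_wet - W_dry) / W_wet * 100
Water mass = 68.6 - 67.4 = 1.2 g
MC = 1.2 / 68.6 * 100 = 1.7493%

1.7493%


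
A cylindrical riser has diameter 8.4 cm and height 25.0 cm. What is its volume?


Formula: V = pi * (D/2)^2 * H  (cylinder volume)
Radius = D/2 = 8.4/2 = 4.2 cm
V = pi * 4.2^2 * 25.0 = 1385.4424 cm^3

Final answer: 1385.4424 cm^3


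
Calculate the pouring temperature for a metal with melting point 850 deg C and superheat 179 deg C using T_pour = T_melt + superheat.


Formula: T_pour = T_melt + Superheat
T_pour = 850 + 179 = 1029 deg C

Answer: 1029 deg C


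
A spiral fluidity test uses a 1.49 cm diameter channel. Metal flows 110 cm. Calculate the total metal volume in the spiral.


Formula: V = pi * (d/2)^2 * L  (cylinder volume)
Radius = 1.49/2 = 0.745 cm
V = pi * 0.745^2 * 110 = 191.8029 cm^3

Final answer: 191.8029 cm^3


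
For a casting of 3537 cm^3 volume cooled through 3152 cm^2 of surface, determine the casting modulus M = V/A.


Formula: Casting Modulus M = V / A
M = 3537 cm^3 / 3152 cm^2 = 1.1221 cm

Final answer: 1.1221 cm


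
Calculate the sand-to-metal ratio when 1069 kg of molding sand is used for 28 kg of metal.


Formula: Sand-to-Metal Ratio = W_sand / W_metal
Ratio = 1069 kg / 28 kg = 38.1786

Final answer: 38.1786


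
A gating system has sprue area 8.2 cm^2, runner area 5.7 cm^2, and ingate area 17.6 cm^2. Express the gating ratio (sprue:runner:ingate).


Sprue:Runner:Ingate = 1 : 5.7/8.2 : 17.6/8.2 = 1:0.70:2.15


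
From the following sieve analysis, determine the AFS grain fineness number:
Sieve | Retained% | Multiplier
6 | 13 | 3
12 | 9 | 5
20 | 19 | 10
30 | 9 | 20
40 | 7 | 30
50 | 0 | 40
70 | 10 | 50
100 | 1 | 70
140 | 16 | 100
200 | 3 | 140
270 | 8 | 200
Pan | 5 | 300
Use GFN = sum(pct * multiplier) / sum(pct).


Formula: GFN = sum(pct * multiplier) / sum(pct)
sum(pct * multiplier) = 6354
sum(pct) = 100
GFN = 6354 / 100 = 63.54


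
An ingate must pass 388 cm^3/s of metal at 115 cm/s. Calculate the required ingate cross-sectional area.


Formula: A_ingate = Q / v  (continuity equation)
A = 388 cm^3/s / 115 cm/s = 3.3739 cm^2

Final answer: 3.3739 cm^2


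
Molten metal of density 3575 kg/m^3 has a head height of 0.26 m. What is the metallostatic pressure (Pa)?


Formula: P = rho * g * h
rho * g = 3575 * 9.81 = 35070.75 N/m^3
P = 35070.75 * 0.26 = 9118.3950 Pa

Final answer: 9118.3950 Pa


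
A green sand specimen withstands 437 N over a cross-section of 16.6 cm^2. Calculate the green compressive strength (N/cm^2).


Formula: Compressive Strength = Force / Area
Strength = 437 N / 16.6 cm^2 = 26.3253 N/cm^2

Answer: 26.3253 N/cm^2


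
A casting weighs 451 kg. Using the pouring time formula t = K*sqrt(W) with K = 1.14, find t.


Formula: t = K * sqrt(W)
sqrt(W) = sqrt(451) = 21.23676
t = 1.14 * 21.23676 = 24.2099 s


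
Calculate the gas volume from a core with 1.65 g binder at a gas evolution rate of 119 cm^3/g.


Formula: V_gas = W_binder * gas_evolution_rate
V = 1.65 g * 119 cm^3/g = 196.3500 cm^3

Final answer: 196.3500 cm^3


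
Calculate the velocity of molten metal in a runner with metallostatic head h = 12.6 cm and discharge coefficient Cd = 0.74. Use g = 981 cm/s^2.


Formula: v = Cd * sqrt(2 * g * h)  (Torricelli with discharge coefficient)
2*g*h = 2 * 981 * 12.6 = 24721.2 cm^2/s^2
sqrt(24721.2) = 157.22977 cm/s
v = 0.74 * 157.22977 = 116.3500 cm/s

116.3500 cm/s


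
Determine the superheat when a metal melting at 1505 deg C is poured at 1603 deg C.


Formula: Superheat = T_pour - T_melt
Superheat = 1603 - 1505 = 98 deg C

98 deg C


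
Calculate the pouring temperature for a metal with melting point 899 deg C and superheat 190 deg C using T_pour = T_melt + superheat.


Formula: T_pour = T_melt + Superheat
T_pour = 899 + 190 = 1089 deg C

1089 deg C


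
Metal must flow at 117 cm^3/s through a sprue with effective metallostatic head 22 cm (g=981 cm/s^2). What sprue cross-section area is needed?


Formula: v = sqrt(2*g*h), A = Q/v
Velocity: v = sqrt(2 * 981 * 22) = sqrt(43164) = 207.7595 cm/s
Sprue area: A = Q / v = 117 / 207.7595 = 0.5632 cm^2


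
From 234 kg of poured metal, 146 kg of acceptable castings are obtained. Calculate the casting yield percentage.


Formula: Casting Yield = (W_good / W_total) * 100
Yield = (146 kg / 234 kg) * 100 = 62.3932%

Final answer: 62.3932%


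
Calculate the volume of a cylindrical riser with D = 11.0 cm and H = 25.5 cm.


Formula: V = pi * (D/2)^2 * H  (cylinder volume)
Radius = D/2 = 11.0/2 = 5.5 cm
V = pi * 5.5^2 * 25.5 = 2423.3460 cm^3


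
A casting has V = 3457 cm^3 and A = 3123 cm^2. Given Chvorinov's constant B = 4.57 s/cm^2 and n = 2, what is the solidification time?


Formula: t_s = B * (V/A)^n  (Chvorinov's rule, n=2)
Modulus M = V/A = 3457/3123 = 1.106948 cm
M^2 = 1.106948^2 = 1.225334 cm^2
t_s = 4.57 * 1.225334 = 5.5998 s

Answer: 5.5998 s


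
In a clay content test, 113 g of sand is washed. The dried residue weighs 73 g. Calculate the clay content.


Formula: Clay% = (W_total - W_washed) / W_total * 100
Clay mass = 113 - 73 = 40 g
Clay% = 40 / 113 * 100 = 35.3982%

Answer: 35.3982%


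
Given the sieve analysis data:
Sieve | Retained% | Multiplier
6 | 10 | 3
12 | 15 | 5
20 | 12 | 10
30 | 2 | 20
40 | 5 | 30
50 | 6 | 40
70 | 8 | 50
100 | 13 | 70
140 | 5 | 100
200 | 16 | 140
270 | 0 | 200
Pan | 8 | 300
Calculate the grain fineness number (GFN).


Formula: GFN = sum(pct * multiplier) / sum(pct)
sum(pct * multiplier) = 7105
sum(pct) = 100
GFN = 7105 / 100 = 71.05

Answer: 71.05


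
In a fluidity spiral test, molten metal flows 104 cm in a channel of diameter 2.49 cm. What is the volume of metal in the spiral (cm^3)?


Formula: V = pi * (d/2)^2 * L  (cylinder volume)
Radius = 2.49/2 = 1.245 cm
V = pi * 1.245^2 * 104 = 506.4329 cm^3

506.4329 cm^3


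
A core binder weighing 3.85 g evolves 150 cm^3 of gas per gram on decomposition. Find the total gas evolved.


Formula: V_gas = W_binder * gas_evolution_rate
V = 3.85 g * 150 cm^3/g = 577.5000 cm^3

Answer: 577.5000 cm^3


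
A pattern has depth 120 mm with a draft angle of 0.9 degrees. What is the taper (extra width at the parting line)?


Formula: taper = depth * tan(draft_angle)
tan(0.9 deg) = 0.0157093
taper = 120 mm * 0.0157093 = 1.8851 mm


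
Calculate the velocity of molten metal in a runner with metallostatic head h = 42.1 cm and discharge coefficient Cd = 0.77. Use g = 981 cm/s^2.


Formula: v = Cd * sqrt(2 * g * h)  (Torricelli with discharge coefficient)
2*g*h = 2 * 981 * 42.1 = 82600.2 cm^2/s^2
sqrt(82600.2) = 287.40251 cm/s
v = 0.77 * 287.40251 = 221.2999 cm/s

Final answer: 221.2999 cm/s


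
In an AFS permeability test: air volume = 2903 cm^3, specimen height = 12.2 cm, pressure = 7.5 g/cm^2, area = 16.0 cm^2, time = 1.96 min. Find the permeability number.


Formula: Permeability Number P = (V * H) / (p * A * t)
Numerator: V * H = 2903 * 12.2 = 35416.6
Denominator: p * A * t = 7.5 * 16.0 * 1.96 = 235.2
P = 35416.6 / 235.2 = 150.5808

Answer: 150.5808


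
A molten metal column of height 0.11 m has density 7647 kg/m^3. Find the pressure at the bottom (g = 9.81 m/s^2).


Formula: P = rho * g * h
rho * g = 7647 * 9.81 = 75017.07 N/m^3
P = 75017.07 * 0.11 = 8251.8777 Pa

Answer: 8251.8777 Pa


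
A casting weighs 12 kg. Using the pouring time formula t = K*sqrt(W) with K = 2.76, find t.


Formula: t = K * sqrt(W)
sqrt(W) = sqrt(12) = 3.46410
t = 2.76 * 3.46410 = 9.5609 s


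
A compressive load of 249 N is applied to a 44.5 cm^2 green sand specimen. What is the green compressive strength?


Formula: Compressive Strength = Force / Area
Strength = 249 N / 44.5 cm^2 = 5.5955 N/cm^2

5.5955 N/cm^2


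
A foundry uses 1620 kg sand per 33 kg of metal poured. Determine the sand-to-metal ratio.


Formula: Sand-to-Metal Ratio = W_sand / W_metal
Ratio = 1620 kg / 33 kg = 49.0909


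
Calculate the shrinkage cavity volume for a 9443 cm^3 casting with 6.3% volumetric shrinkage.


Formula: V_shrink = V_casting * shrinkage_pct / 100
V_shrink = 9443 cm^3 * 6.3 / 100 = 594.9090 cm^3

Final answer: 594.9090 cm^3


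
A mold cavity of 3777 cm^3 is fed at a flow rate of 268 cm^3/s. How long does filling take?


Formula: t_fill = V_mold / Q_flow
t = 3777 cm^3 / 268 cm^3/s = 14.0933 s


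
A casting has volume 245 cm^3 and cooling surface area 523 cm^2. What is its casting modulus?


Formula: Casting Modulus M = V / A
M = 245 cm^3 / 523 cm^2 = 0.4685 cm

Final answer: 0.4685 cm


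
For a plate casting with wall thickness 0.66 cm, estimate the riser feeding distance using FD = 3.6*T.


Formula: FD = 3.6 * T  (riser feeding-distance rule)
FD = 3.6 * 0.66 cm = 2.3760 cm


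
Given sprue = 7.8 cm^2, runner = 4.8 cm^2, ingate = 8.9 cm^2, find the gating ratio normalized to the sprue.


Sprue:Runner:Ingate = 1 : 4.8/7.8 : 8.9/7.8 = 1:0.62:1.14

Answer: 1:0.62:1.14


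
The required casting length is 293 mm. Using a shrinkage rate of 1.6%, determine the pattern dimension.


Formula: L_pattern = L_casting * (1 + shrinkage_rate/100)
Shrinkage factor = 1 + 1.6/100 = 1.016
L_pattern = 293 mm * 1.016 = 297.6880 mm

297.6880 mm


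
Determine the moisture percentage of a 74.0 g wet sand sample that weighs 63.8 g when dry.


Formula: MC = (W_wet - W_dry) / W_wet * 100
Water mass = 74.0 - 63.8 = 10.2 g
MC = 10.2 / 74.0 * 100 = 13.7838%

Answer: 13.7838%


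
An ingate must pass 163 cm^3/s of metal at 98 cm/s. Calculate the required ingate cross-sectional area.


Formula: A_ingate = Q / v  (continuity equation)
A = 163 cm^3/s / 98 cm/s = 1.6633 cm^2

Answer: 1.6633 cm^2


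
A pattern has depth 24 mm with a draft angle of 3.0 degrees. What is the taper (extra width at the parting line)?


Formula: taper = depth * tan(draft_angle)
tan(3.0 deg) = 0.0524078
taper = 24 mm * 0.0524078 = 1.2578 mm

1.2578 mm


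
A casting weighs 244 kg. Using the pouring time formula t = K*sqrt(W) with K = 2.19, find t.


Formula: t = K * sqrt(W)
sqrt(W) = sqrt(244) = 15.62050
t = 2.19 * 15.62050 = 34.2089 s

34.2089 s


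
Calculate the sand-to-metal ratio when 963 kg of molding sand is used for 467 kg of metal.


Formula: Sand-to-Metal Ratio = W_sand / W_metal
Ratio = 963 kg / 467 kg = 2.0621

Answer: 2.0621


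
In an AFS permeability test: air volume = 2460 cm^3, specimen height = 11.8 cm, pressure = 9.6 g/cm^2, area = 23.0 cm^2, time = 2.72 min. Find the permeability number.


Formula: Permeability Number P = (V * H) / (p * A * t)
Numerator: V * H = 2460 * 11.8 = 29028.0
Denominator: p * A * t = 9.6 * 23.0 * 2.72 = 600.576
P = 29028.0 / 600.576 = 48.3336

Answer: 48.3336


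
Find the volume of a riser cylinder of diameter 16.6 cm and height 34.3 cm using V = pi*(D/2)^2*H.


Formula: V = pi * (D/2)^2 * H  (cylinder volume)
Radius = D/2 = 16.6/2 = 8.3 cm
V = pi * 8.3^2 * 34.3 = 7423.3541 cm^3

Final answer: 7423.3541 cm^3


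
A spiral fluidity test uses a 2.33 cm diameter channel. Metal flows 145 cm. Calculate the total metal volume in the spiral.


Formula: V = pi * (d/2)^2 * L  (cylinder volume)
Radius = 2.33/2 = 1.165 cm
V = pi * 1.165^2 * 145 = 618.2580 cm^3

618.2580 cm^3


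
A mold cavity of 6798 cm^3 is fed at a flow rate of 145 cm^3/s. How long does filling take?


Formula: t_fill = V_mold / Q_flow
t = 6798 cm^3 / 145 cm^3/s = 46.8828 s

Final answer: 46.8828 s


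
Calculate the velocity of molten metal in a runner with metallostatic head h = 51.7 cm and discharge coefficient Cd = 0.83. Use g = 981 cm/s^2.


Formula: v = Cd * sqrt(2 * g * h)  (Torricelli with discharge coefficient)
2*g*h = 2 * 981 * 51.7 = 101435.4 cm^2/s^2
sqrt(101435.4) = 318.48925 cm/s
v = 0.83 * 318.48925 = 264.3461 cm/s

Answer: 264.3461 cm/s


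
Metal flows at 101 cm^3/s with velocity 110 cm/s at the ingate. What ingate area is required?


Formula: A_ingate = Q / v  (continuity equation)
A = 101 cm^3/s / 110 cm/s = 0.9182 cm^2

0.9182 cm^2


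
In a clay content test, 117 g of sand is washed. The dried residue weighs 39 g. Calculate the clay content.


Formula: Clay% = (W_total - W_washed) / W_total * 100
Clay mass = 117 - 39 = 78 g
Clay% = 78 / 117 * 100 = 66.6667%

66.6667%


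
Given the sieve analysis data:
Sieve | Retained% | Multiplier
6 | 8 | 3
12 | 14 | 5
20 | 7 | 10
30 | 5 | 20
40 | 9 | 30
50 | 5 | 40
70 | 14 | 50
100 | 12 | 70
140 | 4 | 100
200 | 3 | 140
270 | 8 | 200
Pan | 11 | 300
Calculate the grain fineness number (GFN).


Formula: GFN = sum(pct * multiplier) / sum(pct)
sum(pct * multiplier) = 7994
sum(pct) = 100
GFN = 7994 / 100 = 79.94

Answer: 79.94


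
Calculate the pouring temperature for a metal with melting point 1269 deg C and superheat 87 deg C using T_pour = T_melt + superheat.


Formula: T_pour = T_melt + Superheat
T_pour = 1269 + 87 = 1356 deg C


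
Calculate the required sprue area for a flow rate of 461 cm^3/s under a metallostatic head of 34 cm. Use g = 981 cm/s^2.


Formula: v = sqrt(2*g*h), A = Q/v
Velocity: v = sqrt(2 * 981 * 34) = sqrt(66708) = 258.2789 cm/s
Sprue area: A = Q / v = 461 / 258.2789 = 1.7849 cm^2

Answer: 1.7849 cm^2


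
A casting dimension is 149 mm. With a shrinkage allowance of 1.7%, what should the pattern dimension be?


Formula: L_pattern = L_casting * (1 + shrinkage_rate/100)
Shrinkage factor = 1 + 1.7/100 = 1.017
L_pattern = 149 mm * 1.017 = 151.5330 mm

151.5330 mm


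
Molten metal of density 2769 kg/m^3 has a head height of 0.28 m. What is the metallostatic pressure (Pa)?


Formula: P = rho * g * h
rho * g = 2769 * 9.81 = 27163.89 N/m^3
P = 27163.89 * 0.28 = 7605.8892 Pa


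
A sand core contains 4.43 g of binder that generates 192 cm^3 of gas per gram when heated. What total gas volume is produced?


Formula: V_gas = W_binder * gas_evolution_rate
V = 4.43 g * 192 cm^3/g = 850.5600 cm^3

850.5600 cm^3


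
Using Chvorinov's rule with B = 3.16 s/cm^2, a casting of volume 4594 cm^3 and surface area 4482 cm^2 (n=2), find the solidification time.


Formula: t_s = B * (V/A)^n  (Chvorinov's rule, n=2)
Modulus M = V/A = 4594/4482 = 1.024989 cm
M^2 = 1.024989^2 = 1.050602 cm^2
t_s = 3.16 * 1.050602 = 3.3199 s

3.3199 s


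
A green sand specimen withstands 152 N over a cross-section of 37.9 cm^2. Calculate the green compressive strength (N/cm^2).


Formula: Compressive Strength = Force / Area
Strength = 152 N / 37.9 cm^2 = 4.0106 N/cm^2

Answer: 4.0106 N/cm^2


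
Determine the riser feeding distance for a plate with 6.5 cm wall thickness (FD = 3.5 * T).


Formula: FD = 3.5 * T  (riser feeding-distance rule)
FD = 3.5 * 6.5 cm = 22.7500 cm

Final answer: 22.7500 cm


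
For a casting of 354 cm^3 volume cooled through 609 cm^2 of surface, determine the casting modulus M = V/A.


Formula: Casting Modulus M = V / A
M = 354 cm^3 / 609 cm^2 = 0.5813 cm


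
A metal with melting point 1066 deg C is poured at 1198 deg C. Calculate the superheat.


Formula: Superheat = T_pour - T_melt
Superheat = 1198 - 1066 = 132 deg C


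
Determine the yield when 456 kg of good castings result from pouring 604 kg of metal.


Formula: Casting Yield = (W_good / W_total) * 100
Yield = (456 kg / 604 kg) * 100 = 75.4967%

Answer: 75.4967%


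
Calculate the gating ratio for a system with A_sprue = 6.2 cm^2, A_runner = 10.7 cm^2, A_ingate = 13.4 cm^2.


Sprue:Runner:Ingate = 1 : 10.7/6.2 : 13.4/6.2 = 1:1.73:2.16


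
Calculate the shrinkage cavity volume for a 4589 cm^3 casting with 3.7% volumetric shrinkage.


Formula: V_shrink = V_casting * shrinkage_pct / 100
V_shrink = 4589 cm^3 * 3.7 / 100 = 169.7930 cm^3


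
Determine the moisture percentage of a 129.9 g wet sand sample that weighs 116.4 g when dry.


Formula: MC = (W_wet - W_dry) / W_wet * 100
Water mass = 129.9 - 116.4 = 13.5 g
MC = 13.5 / 129.9 * 100 = 10.3926%

10.3926%


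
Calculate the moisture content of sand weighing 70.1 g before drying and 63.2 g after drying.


Formula: MC = (W_wet - W_dry) / W_wet * 100
Water mass = 70.1 - 63.2 = 6.9 g
MC = 6.9 / 70.1 * 100 = 9.8431%


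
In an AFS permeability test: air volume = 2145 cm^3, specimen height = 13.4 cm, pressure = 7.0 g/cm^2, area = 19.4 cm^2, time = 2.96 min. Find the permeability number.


Formula: Permeability Number P = (V * H) / (p * A * t)
Numerator: V * H = 2145 * 13.4 = 28743.0
Denominator: p * A * t = 7.0 * 19.4 * 2.96 = 401.968
P = 28743.0 / 401.968 = 71.5057

Final answer: 71.5057


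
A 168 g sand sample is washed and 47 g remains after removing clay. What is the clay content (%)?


Formula: Clay% = (W_total - W_washed) / W_total * 100
Clay mass = 168 - 47 = 121 g
Clay% = 121 / 168 * 100 = 72.0238%

Final answer: 72.0238%


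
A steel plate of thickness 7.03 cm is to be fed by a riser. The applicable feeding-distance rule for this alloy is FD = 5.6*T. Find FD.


Formula: FD = 5.6 * T  (riser feeding-distance rule)
FD = 5.6 * 7.03 cm = 39.3680 cm

Answer: 39.3680 cm


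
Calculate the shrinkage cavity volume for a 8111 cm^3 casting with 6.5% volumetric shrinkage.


Formula: V_shrink = V_casting * shrinkage_pct / 100
V_shrink = 8111 cm^3 * 6.5 / 100 = 527.2150 cm^3

527.2150 cm^3


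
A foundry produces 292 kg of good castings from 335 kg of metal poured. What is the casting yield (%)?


Formula: Casting Yield = (W_good / W_total) * 100
Yield = (292 kg / 335 kg) * 100 = 87.1642%


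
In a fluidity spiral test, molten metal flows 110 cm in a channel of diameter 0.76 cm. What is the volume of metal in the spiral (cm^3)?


Formula: V = pi * (d/2)^2 * L  (cylinder volume)
Radius = 0.76/2 = 0.38 cm
V = pi * 0.38^2 * 110 = 49.9011 cm^3


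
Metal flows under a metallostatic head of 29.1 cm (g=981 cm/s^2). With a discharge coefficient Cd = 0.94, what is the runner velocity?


Formula: v = Cd * sqrt(2 * g * h)  (Torricelli with discharge coefficient)
2*g*h = 2 * 981 * 29.1 = 57094.2 cm^2/s^2
sqrt(57094.2) = 238.94393 cm/s
v = 0.94 * 238.94393 = 224.6073 cm/s

224.6073 cm/s


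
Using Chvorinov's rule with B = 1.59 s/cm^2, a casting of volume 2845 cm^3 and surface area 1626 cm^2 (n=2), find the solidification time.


Formula: t_s = B * (V/A)^n  (Chvorinov's rule, n=2)
Modulus M = V/A = 2845/1626 = 1.749692 cm
M^2 = 1.749692^2 = 3.061422 cm^2
t_s = 1.59 * 3.061422 = 4.8677 s

4.8677 s


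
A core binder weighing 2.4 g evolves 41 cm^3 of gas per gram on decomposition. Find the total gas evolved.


Formula: V_gas = W_binder * gas_evolution_rate
V = 2.4 g * 41 cm^3/g = 98.4000 cm^3

98.4000 cm^3


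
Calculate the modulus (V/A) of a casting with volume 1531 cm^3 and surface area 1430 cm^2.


Formula: Casting Modulus M = V / A
M = 1531 cm^3 / 1430 cm^2 = 1.0706 cm

Final answer: 1.0706 cm


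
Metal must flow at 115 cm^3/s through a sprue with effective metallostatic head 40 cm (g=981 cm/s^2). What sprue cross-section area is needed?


Formula: v = sqrt(2*g*h), A = Q/v
Velocity: v = sqrt(2 * 981 * 40) = sqrt(78480) = 280.1428 cm/s
Sprue area: A = Q / v = 115 / 280.1428 = 0.4105 cm^2


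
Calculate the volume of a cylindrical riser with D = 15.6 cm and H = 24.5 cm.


Formula: V = pi * (D/2)^2 * H  (cylinder volume)
Radius = D/2 = 15.6/2 = 7.8 cm
V = pi * 7.8^2 * 24.5 = 4682.7952 cm^3

Answer: 4682.7952 cm^3


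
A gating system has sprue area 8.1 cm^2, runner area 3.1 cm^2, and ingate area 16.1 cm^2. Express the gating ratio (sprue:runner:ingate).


Sprue:Runner:Ingate = 1 : 3.1/8.1 : 16.1/8.1 = 1:0.38:1.99


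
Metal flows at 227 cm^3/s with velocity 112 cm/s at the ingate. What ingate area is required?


Formula: A_ingate = Q / v  (continuity equation)
A = 227 cm^3/s / 112 cm/s = 2.0268 cm^2

Final answer: 2.0268 cm^2


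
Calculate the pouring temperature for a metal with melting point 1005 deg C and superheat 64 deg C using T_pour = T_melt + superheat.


Formula: T_pour = T_melt + Superheat
T_pour = 1005 + 64 = 1069 deg C


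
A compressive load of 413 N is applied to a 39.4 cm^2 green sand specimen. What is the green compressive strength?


Formula: Compressive Strength = Force / Area
Strength = 413 N / 39.4 cm^2 = 10.4822 N/cm^2


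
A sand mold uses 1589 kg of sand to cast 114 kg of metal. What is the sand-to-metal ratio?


Formula: Sand-to-Metal Ratio = W_sand / W_metal
Ratio = 1589 kg / 114 kg = 13.9386

Final answer: 13.9386


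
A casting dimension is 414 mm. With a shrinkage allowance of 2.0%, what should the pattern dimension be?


Formula: L_pattern = L_casting * (1 + shrinkage_rate/100)
Shrinkage factor = 1 + 2.0/100 = 1.02
L_pattern = 414 mm * 1.02 = 422.2800 mm

Final answer: 422.2800 mm


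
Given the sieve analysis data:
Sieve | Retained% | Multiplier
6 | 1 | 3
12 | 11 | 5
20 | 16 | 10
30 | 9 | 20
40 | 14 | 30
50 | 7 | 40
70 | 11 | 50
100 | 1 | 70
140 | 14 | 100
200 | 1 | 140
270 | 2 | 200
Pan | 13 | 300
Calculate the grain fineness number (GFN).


Formula: GFN = sum(pct * multiplier) / sum(pct)
sum(pct * multiplier) = 7558
sum(pct) = 100
GFN = 7558 / 100 = 75.58

75.58


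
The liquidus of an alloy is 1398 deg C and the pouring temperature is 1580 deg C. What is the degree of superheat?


Formula: Superheat = T_pour - T_melt
Superheat = 1580 - 1398 = 182 deg C

Final answer: 182 deg C


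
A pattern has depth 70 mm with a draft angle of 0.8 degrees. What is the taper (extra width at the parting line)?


Formula: taper = depth * tan(draft_angle)
tan(0.8 deg) = 0.0139635
taper = 70 mm * 0.0139635 = 0.9774 mm

Final answer: 0.9774 mm


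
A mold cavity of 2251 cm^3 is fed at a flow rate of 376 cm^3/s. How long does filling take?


Formula: t_fill = V_mold / Q_flow
t = 2251 cm^3 / 376 cm^3/s = 5.9867 s

Answer: 5.9867 s


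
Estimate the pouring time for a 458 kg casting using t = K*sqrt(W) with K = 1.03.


Formula: t = K * sqrt(W)
sqrt(W) = sqrt(458) = 21.40093
t = 1.03 * 21.40093 = 22.0430 s


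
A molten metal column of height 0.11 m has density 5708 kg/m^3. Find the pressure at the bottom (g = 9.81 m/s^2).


Formula: P = rho * g * h
rho * g = 5708 * 9.81 = 55995.48 N/m^3
P = 55995.48 * 0.11 = 6159.5028 Pa

Final answer: 6159.5028 Pa


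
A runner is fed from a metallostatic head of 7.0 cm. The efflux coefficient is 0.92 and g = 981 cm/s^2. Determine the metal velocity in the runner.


Formula: v = Cd * sqrt(2 * g * h)  (Torricelli with discharge coefficient)
2*g*h = 2 * 981 * 7.0 = 13734.0 cm^2/s^2
sqrt(13734.0) = 117.19215 cm/s
v = 0.92 * 117.19215 = 107.8168 cm/s

107.8168 cm/s


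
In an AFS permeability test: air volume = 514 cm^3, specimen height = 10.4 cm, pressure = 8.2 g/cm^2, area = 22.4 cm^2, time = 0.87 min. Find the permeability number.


Formula: Permeability Number P = (V * H) / (p * A * t)
Numerator: V * H = 514 * 10.4 = 5345.6
Denominator: p * A * t = 8.2 * 22.4 * 0.87 = 159.8016
P = 5345.6 / 159.8016 = 33.4515

Final answer: 33.4515


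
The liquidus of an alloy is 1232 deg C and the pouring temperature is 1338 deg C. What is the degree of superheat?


Formula: Superheat = T_pour - T_melt
Superheat = 1338 - 1232 = 106 deg C

Final answer: 106 deg C


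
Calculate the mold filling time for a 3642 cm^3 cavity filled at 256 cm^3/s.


Formula: t_fill = V_mold / Q_flow
t = 3642 cm^3 / 256 cm^3/s = 14.2266 s


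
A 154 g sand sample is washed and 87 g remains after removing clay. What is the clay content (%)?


Formula: Clay% = (W_total - W_washed) / W_total * 100
Clay mass = 154 - 87 = 67 g
Clay% = 67 / 154 * 100 = 43.5065%

43.5065%


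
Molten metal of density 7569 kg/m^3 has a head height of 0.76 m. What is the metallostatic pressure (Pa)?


Formula: P = rho * g * h
rho * g = 7569 * 9.81 = 74251.89 N/m^3
P = 74251.89 * 0.76 = 56431.4364 Pa

56431.4364 Pa


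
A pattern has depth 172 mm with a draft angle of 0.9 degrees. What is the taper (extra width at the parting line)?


Formula: taper = depth * tan(draft_angle)
tan(0.9 deg) = 0.0157093
taper = 172 mm * 0.0157093 = 2.7020 mm

2.7020 mm


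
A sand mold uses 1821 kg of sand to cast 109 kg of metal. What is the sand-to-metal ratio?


Formula: Sand-to-Metal Ratio = W_sand / W_metal
Ratio = 1821 kg / 109 kg = 16.7064


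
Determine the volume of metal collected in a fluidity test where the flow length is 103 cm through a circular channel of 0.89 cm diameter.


Formula: V = pi * (d/2)^2 * L  (cylinder volume)
Radius = 0.89/2 = 0.445 cm
V = pi * 0.445^2 * 103 = 64.0777 cm^3


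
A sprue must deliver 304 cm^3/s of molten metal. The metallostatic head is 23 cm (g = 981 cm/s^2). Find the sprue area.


Formula: v = sqrt(2*g*h), A = Q/v
Velocity: v = sqrt(2 * 981 * 23) = sqrt(45126) = 212.4288 cm/s
Sprue area: A = Q / v = 304 / 212.4288 = 1.4311 cm^2

Final answer: 1.4311 cm^2


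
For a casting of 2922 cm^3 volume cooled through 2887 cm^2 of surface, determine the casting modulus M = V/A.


Formula: Casting Modulus M = V / A
M = 2922 cm^3 / 2887 cm^2 = 1.0121 cm

Final answer: 1.0121 cm


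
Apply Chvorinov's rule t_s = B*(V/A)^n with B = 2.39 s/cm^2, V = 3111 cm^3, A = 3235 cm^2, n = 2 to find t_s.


Formula: t_s = B * (V/A)^n  (Chvorinov's rule, n=2)
Modulus M = V/A = 3111/3235 = 0.961669 cm
M^2 = 0.961669^2 = 0.924807 cm^2
t_s = 2.39 * 0.924807 = 2.2103 s


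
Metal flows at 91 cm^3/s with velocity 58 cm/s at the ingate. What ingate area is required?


Formula: A_ingate = Q / v  (continuity equation)
A = 91 cm^3/s / 58 cm/s = 1.5690 cm^2

Final answer: 1.5690 cm^2


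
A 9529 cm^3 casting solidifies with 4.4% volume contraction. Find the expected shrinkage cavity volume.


Formula: V_shrink = V_casting * shrinkage_pct / 100
V_shrink = 9529 cm^3 * 4.4 / 100 = 419.2760 cm^3


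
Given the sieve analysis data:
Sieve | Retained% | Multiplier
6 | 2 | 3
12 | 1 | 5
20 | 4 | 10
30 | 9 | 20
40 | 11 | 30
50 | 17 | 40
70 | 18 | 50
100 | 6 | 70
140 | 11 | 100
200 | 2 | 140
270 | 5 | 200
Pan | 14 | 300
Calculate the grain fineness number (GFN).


Formula: GFN = sum(pct * multiplier) / sum(pct)
sum(pct * multiplier) = 9141
sum(pct) = 100
GFN = 9141 / 100 = 91.41

Answer: 91.41


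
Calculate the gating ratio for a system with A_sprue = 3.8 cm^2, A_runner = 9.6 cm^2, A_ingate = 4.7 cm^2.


Sprue:Runner:Ingate = 1 : 9.6/3.8 : 4.7/3.8 = 1:2.53:1.24


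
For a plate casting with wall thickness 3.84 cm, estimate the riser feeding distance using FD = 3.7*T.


Formula: FD = 3.7 * T  (riser feeding-distance rule)
FD = 3.7 * 3.84 cm = 14.2080 cm

14.2080 cm


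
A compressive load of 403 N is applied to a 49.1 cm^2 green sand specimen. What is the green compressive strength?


Formula: Compressive Strength = Force / Area
Strength = 403 N / 49.1 cm^2 = 8.2077 N/cm^2

Answer: 8.2077 N/cm^2


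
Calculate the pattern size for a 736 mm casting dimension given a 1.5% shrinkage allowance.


Formula: L_pattern = L_casting * (1 + shrinkage_rate/100)
Shrinkage factor = 1 + 1.5/100 = 1.015
L_pattern = 736 mm * 1.015 = 747.0400 mm


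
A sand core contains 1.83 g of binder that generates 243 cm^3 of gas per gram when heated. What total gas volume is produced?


Formula: V_gas = W_binder * gas_evolution_rate
V = 1.83 g * 243 cm^3/g = 444.6900 cm^3

Answer: 444.6900 cm^3


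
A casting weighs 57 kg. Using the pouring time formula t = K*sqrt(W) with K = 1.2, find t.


Formula: t = K * sqrt(W)
sqrt(W) = sqrt(57) = 7.54983
t = 1.2 * 7.54983 = 9.0598 s

Final answer: 9.0598 s


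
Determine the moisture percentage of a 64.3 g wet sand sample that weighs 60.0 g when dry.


Formula: MC = (W_wet - W_dry) / W_wet * 100
Water mass = 64.3 - 60.0 = 4.3 g
MC = 4.3 / 64.3 * 100 = 6.6874%

Final answer: 6.6874%


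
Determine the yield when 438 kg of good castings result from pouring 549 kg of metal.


Formula: Casting Yield = (W_good / W_total) * 100
Yield = (438 kg / 549 kg) * 100 = 79.7814%

79.7814%


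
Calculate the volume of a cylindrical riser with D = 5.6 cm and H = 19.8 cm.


Formula: V = pi * (D/2)^2 * H  (cylinder volume)
Radius = D/2 = 5.6/2 = 2.8 cm
V = pi * 2.8^2 * 19.8 = 487.6757 cm^3

Final answer: 487.6757 cm^3


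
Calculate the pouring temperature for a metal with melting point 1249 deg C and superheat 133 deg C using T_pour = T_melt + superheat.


Formula: T_pour = T_melt + Superheat
T_pour = 1249 + 133 = 1382 deg C

Answer: 1382 deg C


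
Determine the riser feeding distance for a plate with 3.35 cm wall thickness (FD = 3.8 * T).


Formula: FD = 3.8 * T  (riser feeding-distance rule)
FD = 3.8 * 3.35 cm = 12.7300 cm

Answer: 12.7300 cm


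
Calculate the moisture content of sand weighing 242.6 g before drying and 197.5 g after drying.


Formula: MC = (W_wet - W_dry) / W_wet * 100
Water mass = 242.6 - 197.5 = 45.1 g
MC = 45.1 / 242.6 * 100 = 18.5903%

18.5903%


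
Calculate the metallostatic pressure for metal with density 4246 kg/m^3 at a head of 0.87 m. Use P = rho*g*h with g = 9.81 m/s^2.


Formula: P = rho * g * h
rho * g = 4246 * 9.81 = 41653.26 N/m^3
P = 41653.26 * 0.87 = 36238.3362 Pa

Answer: 36238.3362 Pa


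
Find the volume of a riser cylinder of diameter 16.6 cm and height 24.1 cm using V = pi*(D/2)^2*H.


Formula: V = pi * (D/2)^2 * H  (cylinder volume)
Radius = D/2 = 16.6/2 = 8.3 cm
V = pi * 8.3^2 * 24.1 = 5215.8261 cm^3

Answer: 5215.8261 cm^3


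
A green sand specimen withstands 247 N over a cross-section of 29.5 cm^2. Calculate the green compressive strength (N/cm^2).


Formula: Compressive Strength = Force / Area
Strength = 247 N / 29.5 cm^2 = 8.3729 N/cm^2

Answer: 8.3729 N/cm^2


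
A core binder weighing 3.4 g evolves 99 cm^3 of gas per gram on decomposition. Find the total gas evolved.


Formula: V_gas = W_binder * gas_evolution_rate
V = 3.4 g * 99 cm^3/g = 336.6000 cm^3


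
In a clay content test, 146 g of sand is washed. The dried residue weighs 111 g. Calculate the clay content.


Formula: Clay% = (W_total - W_washed) / W_total * 100
Clay mass = 146 - 111 = 35 g
Clay% = 35 / 146 * 100 = 23.9726%

Answer: 23.9726%


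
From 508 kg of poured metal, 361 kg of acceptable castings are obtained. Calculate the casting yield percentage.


Formula: Casting Yield = (W_good / W_total) * 100
Yield = (361 kg / 508 kg) * 100 = 71.0630%

Answer: 71.0630%


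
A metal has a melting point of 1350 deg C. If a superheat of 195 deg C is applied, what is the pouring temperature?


Formula: T_pour = T_melt + Superheat
T_pour = 1350 + 195 = 1545 deg C


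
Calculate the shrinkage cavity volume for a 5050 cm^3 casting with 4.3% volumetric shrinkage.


Formula: V_shrink = V_casting * shrinkage_pct / 100
V_shrink = 5050 cm^3 * 4.3 / 100 = 217.1500 cm^3

217.1500 cm^3


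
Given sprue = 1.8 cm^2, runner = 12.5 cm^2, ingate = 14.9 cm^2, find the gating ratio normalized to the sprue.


Sprue:Runner:Ingate = 1 : 12.5/1.8 : 14.9/1.8 = 1:6.94:8.28

Final answer: 1:6.94:8.28


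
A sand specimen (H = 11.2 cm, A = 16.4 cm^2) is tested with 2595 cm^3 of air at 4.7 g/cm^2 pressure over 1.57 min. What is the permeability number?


Formula: Permeability Number P = (V * H) / (p * A * t)
Numerator: V * H = 2595 * 11.2 = 29064.0
Denominator: p * A * t = 4.7 * 16.4 * 1.57 = 121.0156
P = 29064.0 / 121.0156 = 240.1674


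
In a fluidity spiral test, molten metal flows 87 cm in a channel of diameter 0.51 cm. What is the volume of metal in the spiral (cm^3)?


Formula: V = pi * (d/2)^2 * L  (cylinder volume)
Radius = 0.51/2 = 0.255 cm
V = pi * 0.255^2 * 87 = 17.7725 cm^3

17.7725 cm^3


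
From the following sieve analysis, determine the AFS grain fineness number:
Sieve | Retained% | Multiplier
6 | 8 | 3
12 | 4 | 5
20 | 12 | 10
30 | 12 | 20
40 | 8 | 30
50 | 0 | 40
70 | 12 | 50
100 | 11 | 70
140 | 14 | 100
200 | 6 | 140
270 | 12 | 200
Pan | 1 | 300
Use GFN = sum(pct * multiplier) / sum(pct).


Formula: GFN = sum(pct * multiplier) / sum(pct)
sum(pct * multiplier) = 6954
sum(pct) = 100
GFN = 6954 / 100 = 69.54

Final answer: 69.54


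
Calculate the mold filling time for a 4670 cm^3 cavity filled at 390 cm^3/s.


Formula: t_fill = V_mold / Q_flow
t = 4670 cm^3 / 390 cm^3/s = 11.9744 s

Answer: 11.9744 s


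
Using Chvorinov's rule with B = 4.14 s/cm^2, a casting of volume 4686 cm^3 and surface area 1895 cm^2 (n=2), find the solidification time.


Formula: t_s = B * (V/A)^n  (Chvorinov's rule, n=2)
Modulus M = V/A = 4686/1895 = 2.472823 cm
M^2 = 2.472823^2 = 6.114854 cm^2
t_s = 4.14 * 6.114854 = 25.3155 s

25.3155 s


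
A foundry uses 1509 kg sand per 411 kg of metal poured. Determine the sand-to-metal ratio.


Formula: Sand-to-Metal Ratio = W_sand / W_metal
Ratio = 1509 kg / 411 kg = 3.6715


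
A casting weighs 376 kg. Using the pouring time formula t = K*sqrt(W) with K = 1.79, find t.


Formula: t = K * sqrt(W)
sqrt(W) = sqrt(376) = 19.39072
t = 1.79 * 19.39072 = 34.7094 s

34.7094 s


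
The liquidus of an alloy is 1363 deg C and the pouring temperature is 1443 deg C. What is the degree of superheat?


Formula: Superheat = T_pour - T_melt
Superheat = 1443 - 1363 = 80 deg C

Answer: 80 deg C


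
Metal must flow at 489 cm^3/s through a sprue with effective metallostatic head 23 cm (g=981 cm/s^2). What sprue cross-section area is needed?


Formula: v = sqrt(2*g*h), A = Q/v
Velocity: v = sqrt(2 * 981 * 23) = sqrt(45126) = 212.4288 cm/s
Sprue area: A = Q / v = 489 / 212.4288 = 2.3019 cm^2

2.3019 cm^2
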